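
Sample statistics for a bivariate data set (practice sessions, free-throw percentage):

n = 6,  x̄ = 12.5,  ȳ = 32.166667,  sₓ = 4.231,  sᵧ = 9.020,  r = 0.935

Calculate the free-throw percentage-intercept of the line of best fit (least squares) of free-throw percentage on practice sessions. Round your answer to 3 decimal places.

7.250

b = r · sᵧ/sₓ = 0.935 · 9.02/4.231 = 1.993311
a = ȳ − b·x̄ = 32.166667 − 1.993311·12.5 = 7.250276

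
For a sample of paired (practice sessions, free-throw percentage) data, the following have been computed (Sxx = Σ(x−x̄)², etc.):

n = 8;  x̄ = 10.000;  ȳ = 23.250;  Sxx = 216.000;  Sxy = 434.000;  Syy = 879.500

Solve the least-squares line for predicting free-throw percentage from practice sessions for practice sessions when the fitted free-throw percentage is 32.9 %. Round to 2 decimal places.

14.80

b = Sxy/Sxx = 434/216 = 2.009259
a = ȳ − b·x̄ = 23.25 − 2.009259·10 = 3.157407
Set a + b·x = 32.9: x = (32.9 − 3.157407) / 2.009259 = 14.802765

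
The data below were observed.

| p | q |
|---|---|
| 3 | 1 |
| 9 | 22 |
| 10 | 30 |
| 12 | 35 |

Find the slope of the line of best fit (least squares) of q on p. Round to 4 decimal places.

3.8444

n = 4, Σx = 34, Σy = 88, Σxy = 921, Σx² = 334
Sxx = Σx² − (Σx)²/n = 334 − 289 = 45
Sxy = Σxy − (Σx)(Σy)/n = 921 − 748 = 173
b = Sxy/Sxx = 173/45 = 3.844444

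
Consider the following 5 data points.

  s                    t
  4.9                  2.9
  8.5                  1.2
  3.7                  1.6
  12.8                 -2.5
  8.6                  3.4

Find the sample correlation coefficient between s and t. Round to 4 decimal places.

-0.6999

n = 5, Σx = 38.5, Σy = 6.6, Σxy = 27.57, Σx² = 347.75, Σy² = 30.22
Sxx = Σx² − (Σx)²/n = 347.75 − 296.45 = 51.3
Sxy = Σxy − (Σx)(Σy)/n = 27.57 − 50.82 = -23.25
Syy = Σy² − (Σy)²/n = 30.22 − 8.712 = 21.508
r = Sxy/√(Sxx·Syy) = -23.25/√(1103.3604) = -23.25/33.216869 = -0.699946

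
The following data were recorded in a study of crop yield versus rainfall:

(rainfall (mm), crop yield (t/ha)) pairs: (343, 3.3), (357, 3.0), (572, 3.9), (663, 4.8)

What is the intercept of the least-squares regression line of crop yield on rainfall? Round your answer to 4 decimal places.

n = 4, Σx = 1935, Σy = 15, Σxy = 7616.1, Σx² = 1011851
Sxx = Σx² − (Σx)²/n = 1011851 − 936056.25 = 75794.75
Sxy = Σxy − (Σx)(Σy)/n = 7616.1 − 7256.25 = 359.85
b = Sxy/Sxx = 359.85/75794.75 = 0.004748
a = ȳ − b·x̄ = 3.75 − 0.004748·483.75 = 1.453305

1.4533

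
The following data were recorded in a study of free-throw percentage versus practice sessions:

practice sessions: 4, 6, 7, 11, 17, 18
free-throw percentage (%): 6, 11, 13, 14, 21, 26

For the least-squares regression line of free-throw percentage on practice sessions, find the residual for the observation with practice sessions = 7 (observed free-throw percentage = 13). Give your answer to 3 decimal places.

1.959

n = 6, Σx = 63, Σy = 91, Σxy = 1160, Σx² = 835
Sxx = Σx² − (Σx)²/n = 835 − 661.5 = 173.5
Sxy = Σxy − (Σx)(Σy)/n = 1160 − 955.5 = 204.5
b = Sxy/Sxx = 204.5/173.5 = 1.178674
a = ȳ − b·x̄ = 15.166667 − 1.178674·10.5 = 2.790586
ŷ(7) = 2.790586 + 1.178674·7 = 11.041306
residual = y − ŷ = 13 − 11.041306 = 1.958694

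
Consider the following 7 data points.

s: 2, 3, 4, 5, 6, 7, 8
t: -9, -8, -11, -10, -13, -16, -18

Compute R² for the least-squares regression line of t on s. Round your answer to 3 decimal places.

0.873

n = 7, Σx = 35, Σy = -85, Σxy = -470, Σx² = 203, Σy² = 1115
Sxx = Σx² − (Σx)²/n = 203 − 175 = 28
Sxy = Σxy − (Σx)(Σy)/n = -470 − (-425) = -45
Syy = Σy² − (Σy)²/n = 1115 − 1032.142857 = 82.857143
R² = Sxy²/(Sxx·Syy) = (-45)²/(28·82.857143) = 0.872845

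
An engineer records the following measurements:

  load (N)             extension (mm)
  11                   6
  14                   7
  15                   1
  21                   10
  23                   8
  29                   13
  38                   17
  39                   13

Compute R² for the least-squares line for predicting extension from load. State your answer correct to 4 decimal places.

n = 8, Σx = 190, Σy = 75, Σxy = 2103, Σx² = 5318, Σy² = 877
Sxx = Σx² − (Σx)²/n = 5318 − 4512.5 = 805.5
Sxy = Σxy − (Σx)(Σy)/n = 2103 − 1781.25 = 321.75
Syy = Σy² − (Σy)²/n = 877 − 703.125 = 173.875
R² = Sxy²/(Sxx·Syy) = (321.75)²/(805.5·173.875) = 0.739153

0.7392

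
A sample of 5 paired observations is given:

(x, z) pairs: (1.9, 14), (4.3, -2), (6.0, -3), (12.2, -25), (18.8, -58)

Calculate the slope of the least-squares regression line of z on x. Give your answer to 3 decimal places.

n = 5, Σx = 43.2, Σy = -74, Σxy = -1395.4, Σx² = 560.38
Sxx = Σx² − (Σx)²/n = 560.38 − 373.248 = 187.132
Sxy = Σxy − (Σx)(Σy)/n = -1395.4 − (-639.36) = -756.04
b = Sxy/Sxx = -756.04/187.132 = -4.040143

-4.040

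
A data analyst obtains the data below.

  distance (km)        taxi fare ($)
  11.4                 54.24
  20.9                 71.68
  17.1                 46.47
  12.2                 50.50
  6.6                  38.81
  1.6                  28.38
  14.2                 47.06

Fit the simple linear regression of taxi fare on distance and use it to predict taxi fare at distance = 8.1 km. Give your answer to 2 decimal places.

41.06

n = 7, Σx = 84, Σy = 337.14, Σxy = 4496.991, Σx² = 1255.78
Sxx = Σx² − (Σx)²/n = 1255.78 − 1008 = 247.78
Sxy = Σxy − (Σx)(Σy)/n = 4496.991 − 4045.68 = 451.311
b = Sxy/Sxx = 451.311/247.78 = 1.821418
a = ȳ − b·x̄ = 48.162857 − 1.821418·12 = 26.305839
ŷ(8.1) = a + b·8.1 = 26.305839 + 1.821418·8.1 = 41.059326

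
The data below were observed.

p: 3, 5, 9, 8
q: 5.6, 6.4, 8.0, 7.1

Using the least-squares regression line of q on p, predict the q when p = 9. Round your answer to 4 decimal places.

7.7692

n = 4, Σx = 25, Σy = 27.1, Σxy = 177.6, Σx² = 179
Sxx = Σx² − (Σx)²/n = 179 − 156.25 = 22.75
Sxy = Σxy − (Σx)(Σy)/n = 177.6 − 169.375 = 8.225
b = Sxy/Sxx = 8.225/22.75 = 0.361538
a = ȳ − b·x̄ = 6.775 − 0.361538·6.25 = 4.515385
ŷ(9) = a + b·9 = 4.515385 + 0.361538·9 = 7.769231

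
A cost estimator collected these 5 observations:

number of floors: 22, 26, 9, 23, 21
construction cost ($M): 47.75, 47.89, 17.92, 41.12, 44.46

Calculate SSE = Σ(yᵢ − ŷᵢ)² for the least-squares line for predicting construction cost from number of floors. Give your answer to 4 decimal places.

54.6376

n = 5, Σx = 101, Σy = 199.14, Σxy = 4336.34, Σx² = 2211, Σy² = 8562.187
Sxx = Σx² − (Σx)²/n = 2211 − 2040.2 = 170.8
Sxy = Σxy − (Σx)(Σy)/n = 4336.34 − 4022.628 = 313.712
Syy = Σy² − (Σy)²/n = 8562.187 − 7931.34792 = 630.83908
b = Sxy/Sxx = 313.712/170.8 = 1.836721
SSE = Syy − b·Sxy = 630.83908 − 1.836721·313.712 = 54.637564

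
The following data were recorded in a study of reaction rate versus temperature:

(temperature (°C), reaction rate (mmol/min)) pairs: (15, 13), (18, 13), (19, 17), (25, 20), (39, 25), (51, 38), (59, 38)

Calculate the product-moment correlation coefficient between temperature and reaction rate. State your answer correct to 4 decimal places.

n = 7, Σx = 226, Σy = 164, Σxy = 6407, Σx² = 9138, Σy² = 4540
Sxx = Σx² − (Σx)²/n = 9138 − 7296.571429 = 1841.428571
Sxy = Σxy − (Σx)(Σy)/n = 6407 − 5294.857143 = 1112.142857
Syy = Σy² − (Σy)²/n = 4540 − 3842.285714 = 697.714286
r = Sxy/√(Sxx·Syy) = 1112.142857/√(1284791.020408) = 1112.142857/1133.486224 = 0.981170

0.9812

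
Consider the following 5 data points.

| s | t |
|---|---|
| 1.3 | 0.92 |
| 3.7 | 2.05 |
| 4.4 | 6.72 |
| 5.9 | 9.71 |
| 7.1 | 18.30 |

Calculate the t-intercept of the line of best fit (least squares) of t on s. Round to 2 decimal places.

n = 5, Σx = 22.4, Σy = 37.7, Σxy = 225.568, Σx² = 119.96
Sxx = Σx² − (Σx)²/n = 119.96 − 100.352 = 19.608
Sxy = Σxy − (Σx)(Σy)/n = 225.568 − 168.896 = 56.672
b = Sxy/Sxx = 56.672/19.608 = 2.890249
a = ȳ − b·x̄ = 7.54 − 2.890249·4.48 = -5.408315

-5.41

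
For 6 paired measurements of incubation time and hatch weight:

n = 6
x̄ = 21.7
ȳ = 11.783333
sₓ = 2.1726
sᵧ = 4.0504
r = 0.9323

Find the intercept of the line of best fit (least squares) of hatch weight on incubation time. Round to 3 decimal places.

b = r · sᵧ/sₓ = 0.9323 · 4.0504/2.1726 = 1.738096
a = ȳ − b·x̄ = 11.783333 − 1.738096·21.7 = -25.933356

-25.933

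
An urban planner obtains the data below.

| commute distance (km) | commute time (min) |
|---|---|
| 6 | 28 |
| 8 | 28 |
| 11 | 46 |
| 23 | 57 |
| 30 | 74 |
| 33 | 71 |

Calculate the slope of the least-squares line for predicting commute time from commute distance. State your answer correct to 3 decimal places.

1.675

n = 6, Σx = 111, Σy = 304, Σxy = 6772, Σx² = 2739
Sxx = Σx² − (Σx)²/n = 2739 − 2053.5 = 685.5
Sxy = Σxy − (Σx)(Σy)/n = 6772 − 5624 = 1148
b = Sxy/Sxx = 1148/685.5 = 1.674690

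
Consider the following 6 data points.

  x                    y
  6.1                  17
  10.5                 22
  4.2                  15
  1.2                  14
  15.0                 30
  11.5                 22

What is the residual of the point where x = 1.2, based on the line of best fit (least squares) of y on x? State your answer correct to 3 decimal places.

n = 6, Σx = 48.5, Σy = 120, Σxy = 1117.5, Σx² = 523.79
Sxx = Σx² − (Σx)²/n = 523.79 − 392.041667 = 131.748333
Sxy = Σxy − (Σx)(Σy)/n = 1117.5 − 970 = 147.5
b = Sxy/Sxx = 147.5/131.748333 = 1.119559
a = ȳ − b·x̄ = 20 − 1.119559·8.083333 = 10.950233
ŷ(1.2) = 10.950233 + 1.119559·1.2 = 12.293704
residual = y − ŷ = 14 − 12.293704 = 1.706296

1.706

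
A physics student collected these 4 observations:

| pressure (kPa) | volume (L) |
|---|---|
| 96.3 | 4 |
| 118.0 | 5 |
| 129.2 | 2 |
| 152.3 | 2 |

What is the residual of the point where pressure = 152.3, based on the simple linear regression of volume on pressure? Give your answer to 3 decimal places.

n = 4, Σx = 495.8, Σy = 13, Σxy = 1538.2, Σx² = 63085.62
Sxx = Σx² − (Σx)²/n = 63085.62 − 61454.41 = 1631.21
Sxy = Σxy − (Σx)(Σy)/n = 1538.2 − 1611.35 = -73.15
b = Sxy/Sxx = -73.15/1631.21 = -0.044844
a = ȳ − b·x̄ = 3.25 − (-0.044844)·123.95 = 8.808415
ŷ(152.3) = 8.808415 + (-0.044844)·152.3 = 1.978672
residual = y − ŷ = 2 − 1.978672 = 0.021328

0.021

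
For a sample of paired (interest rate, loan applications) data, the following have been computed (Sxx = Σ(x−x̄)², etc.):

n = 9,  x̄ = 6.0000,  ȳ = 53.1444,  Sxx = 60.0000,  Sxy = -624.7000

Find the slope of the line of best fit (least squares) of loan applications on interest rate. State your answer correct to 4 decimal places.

b = Sxy/Sxx = -624.7/60 = -10.411667

-10.4117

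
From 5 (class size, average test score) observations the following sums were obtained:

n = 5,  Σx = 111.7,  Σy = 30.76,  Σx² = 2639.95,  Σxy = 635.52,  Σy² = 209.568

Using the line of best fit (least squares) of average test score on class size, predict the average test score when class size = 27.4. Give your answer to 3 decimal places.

4.344

Sxx = Σx² − (Σx)²/n = 2639.95 − 2495.378 = 144.572
Sxy = Σxy − (Σx)(Σy)/n = 635.52 − 687.1784 = -51.6584
b = Sxy/Sxx = -51.6584/144.572 = -0.357320
a = ȳ − b·x̄ = 6.152 − (-0.357320)·22.34 = 14.134518
ŷ(27.4) = a + b·27.4 = 14.134518 + (-0.357320)·27.4 = 4.343963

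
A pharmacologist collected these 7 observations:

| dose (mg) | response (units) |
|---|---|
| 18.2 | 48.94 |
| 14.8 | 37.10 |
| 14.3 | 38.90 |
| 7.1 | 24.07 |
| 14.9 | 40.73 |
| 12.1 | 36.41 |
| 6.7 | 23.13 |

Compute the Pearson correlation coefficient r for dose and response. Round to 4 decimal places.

n = 7, Σx = 88.1, Σy = 249.28, Σxy = 3369.364, Σx² = 1218.49, Σy² = 9383.7264
Sxx = Σx² − (Σx)²/n = 1218.49 − 1108.801429 = 109.688571
Sxy = Σxy − (Σx)(Σy)/n = 3369.364 − 3137.366857 = 231.997143
Syy = Σy² − (Σy)²/n = 9383.7264 − 8877.216914 = 506.509486
r = Sxy/√(Sxx·Syy) = 231.997143/√(55558.301903) = 231.997143/235.708086 = 0.984256

0.9843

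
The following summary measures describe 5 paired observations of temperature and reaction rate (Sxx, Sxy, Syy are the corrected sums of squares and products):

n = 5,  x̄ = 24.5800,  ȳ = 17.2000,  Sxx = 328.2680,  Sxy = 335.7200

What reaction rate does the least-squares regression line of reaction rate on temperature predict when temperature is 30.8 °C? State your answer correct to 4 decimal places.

23.5612

b = Sxy/Sxx = 335.72/328.268 = 1.022701
a = ȳ − b·x̄ = 17.2 − 1.022701·24.58 = -7.937990
ŷ(30.8) = a + b·30.8 = -7.937990 + 1.022701·30.8 = 23.561200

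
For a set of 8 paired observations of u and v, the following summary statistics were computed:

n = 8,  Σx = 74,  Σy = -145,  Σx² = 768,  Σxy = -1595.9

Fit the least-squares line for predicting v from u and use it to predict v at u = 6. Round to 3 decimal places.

-8.213

Sxx = Σx² − (Σx)²/n = 768 − 684.5 = 83.5
Sxy = Σxy − (Σx)(Σy)/n = -1595.9 − (-1341.25) = -254.65
b = Sxy/Sxx = -254.65/83.5 = -3.049701
a = ȳ − b·x̄ = -18.125 − (-3.049701)·9.25 = 10.084731
ŷ(6) = a + b·6 = 10.084731 + (-3.049701)·6 = -8.213473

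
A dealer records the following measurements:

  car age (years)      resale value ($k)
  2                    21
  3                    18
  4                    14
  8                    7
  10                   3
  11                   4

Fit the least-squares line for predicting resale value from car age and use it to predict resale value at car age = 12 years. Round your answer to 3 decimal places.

n = 6, Σx = 38, Σy = 67, Σxy = 282, Σx² = 314
Sxx = Σx² − (Σx)²/n = 314 − 240.666667 = 73.333333
Sxy = Σxy − (Σx)(Σy)/n = 282 − 424.333333 = -142.333333
b = Sxy/Sxx = -142.333333/73.333333 = -1.940909
a = ȳ − b·x̄ = 11.166667 − (-1.940909)·6.333333 = 23.459091
ŷ(12) = a + b·12 = 23.459091 + (-1.940909)·12 = 0.168182

0.168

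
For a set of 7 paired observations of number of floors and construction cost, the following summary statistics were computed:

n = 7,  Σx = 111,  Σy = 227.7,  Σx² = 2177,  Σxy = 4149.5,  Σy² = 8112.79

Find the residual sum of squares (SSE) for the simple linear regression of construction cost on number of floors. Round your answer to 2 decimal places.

9.55

Sxx = Σx² − (Σx)²/n = 2177 − 1760.142857 = 416.857143
Sxy = Σxy − (Σx)(Σy)/n = 4149.5 − 3610.671429 = 538.828571
Syy = Σy² − (Σy)²/n = 8112.79 − 7406.755714 = 706.034286
b = Sxy/Sxx = 538.828571/416.857143 = 1.292598
SSE = Syy − b·Sxy = 706.034286 − 1.292598·538.828571 = 9.545730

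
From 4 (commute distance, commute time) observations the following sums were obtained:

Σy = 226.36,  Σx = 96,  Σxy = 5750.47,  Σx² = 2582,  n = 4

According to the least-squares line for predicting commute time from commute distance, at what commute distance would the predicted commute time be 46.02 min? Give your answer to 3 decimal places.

14.755

Sxx = Σx² − (Σx)²/n = 2582 − 2304 = 278
Sxy = Σxy − (Σx)(Σy)/n = 5750.47 − 5432.64 = 317.83
b = Sxy/Sxx = 317.83/278 = 1.143273
a = ȳ − b·x̄ = 56.59 − 1.143273·24 = 29.151439
Set a + b·x = 46.02: x = (46.02 − 29.151439) / 1.143273 = 14.754617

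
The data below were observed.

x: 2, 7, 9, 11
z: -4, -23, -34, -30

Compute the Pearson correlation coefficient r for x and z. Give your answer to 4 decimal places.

-0.9425

n = 4, Σx = 29, Σy = -91, Σxy = -805, Σx² = 255, Σy² = 2601
Sxx = Σx² − (Σx)²/n = 255 − 210.25 = 44.75
Sxy = Σxy − (Σx)(Σy)/n = -805 − (-659.75) = -145.25
Syy = Σy² − (Σy)²/n = 2601 − 2070.25 = 530.75
r = Sxy/√(Sxx·Syy) = -145.25/√(23751.0625) = -145.25/154.113797 = -0.942485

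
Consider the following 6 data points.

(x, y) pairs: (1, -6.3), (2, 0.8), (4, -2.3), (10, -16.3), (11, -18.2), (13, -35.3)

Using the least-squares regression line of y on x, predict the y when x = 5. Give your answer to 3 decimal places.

-8.649

n = 6, Σx = 41, Σy = -77.6, Σxy = -836, Σx² = 411
Sxx = Σx² − (Σx)²/n = 411 − 280.166667 = 130.833333
Sxy = Σxy − (Σx)(Σy)/n = -836 − (-530.266667) = -305.733333
b = Sxy/Sxx = -305.733333/130.833333 = -2.336815
a = ȳ − b·x̄ = -12.933333 − (-2.336815)·6.833333 = 3.034904
ŷ(5) = a + b·5 = 3.034904 + (-2.336815)·5 = -8.649172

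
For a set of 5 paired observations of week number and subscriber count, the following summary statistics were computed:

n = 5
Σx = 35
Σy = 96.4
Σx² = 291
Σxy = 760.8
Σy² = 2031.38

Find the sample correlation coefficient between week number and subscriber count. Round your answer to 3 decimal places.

Sxx = Σx² − (Σx)²/n = 291 − 245 = 46
Sxy = Σxy − (Σx)(Σy)/n = 760.8 − 674.8 = 86
Syy = Σy² − (Σy)²/n = 2031.38 − 1858.592 = 172.788
r = Sxy/√(Sxx·Syy) = 86/√(7948.248) = 86/89.152947 = 0.964634

0.965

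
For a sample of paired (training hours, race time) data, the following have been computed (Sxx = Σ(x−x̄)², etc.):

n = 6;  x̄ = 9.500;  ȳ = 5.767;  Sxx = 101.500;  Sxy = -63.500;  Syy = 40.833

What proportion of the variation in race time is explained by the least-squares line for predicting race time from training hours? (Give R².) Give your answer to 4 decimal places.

0.9729

R² = Sxy²/(Sxx·Syy) = (-63.5)²/(101.5·40.833) = 0.972904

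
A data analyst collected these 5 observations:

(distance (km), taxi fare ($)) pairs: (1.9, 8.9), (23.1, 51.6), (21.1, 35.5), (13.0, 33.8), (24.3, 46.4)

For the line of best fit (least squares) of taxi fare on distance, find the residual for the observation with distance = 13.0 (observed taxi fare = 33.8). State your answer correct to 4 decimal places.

4.7053

n = 5, Σx = 83.4, Σy = 176.2, Σxy = 3524.84, Σx² = 1741.92
Sxx = Σx² − (Σx)²/n = 1741.92 − 1391.112 = 350.808
Sxy = Σxy − (Σx)(Σy)/n = 3524.84 − 2939.016 = 585.824
b = Sxy/Sxx = 585.824/350.808 = 1.669928
a = ȳ − b·x̄ = 35.24 − 1.669928·16.68 = 7.385606
ŷ(13.0) = 7.385606 + 1.669928·13 = 29.094666
residual = y − ŷ = 33.8 − 29.094666 = 4.705334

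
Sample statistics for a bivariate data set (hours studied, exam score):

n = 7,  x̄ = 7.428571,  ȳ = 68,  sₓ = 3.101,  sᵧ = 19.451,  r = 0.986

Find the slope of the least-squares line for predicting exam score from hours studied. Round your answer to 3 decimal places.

6.185

b = r · sᵧ/sₓ = 0.986 · 19.451/3.101 = 6.184678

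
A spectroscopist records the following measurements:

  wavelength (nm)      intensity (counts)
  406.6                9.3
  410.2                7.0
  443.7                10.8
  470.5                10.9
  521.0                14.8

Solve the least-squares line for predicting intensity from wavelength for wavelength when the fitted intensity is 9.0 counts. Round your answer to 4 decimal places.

n = 5, Σx = 2252, Σy = 52.8, Σxy = 24283.99, Σx² = 1023268.54
Sxx = Σx² − (Σx)²/n = 1023268.54 − 1014300.8 = 8967.74
Sxy = Σxy − (Σx)(Σy)/n = 24283.99 − 23781.12 = 502.87
b = Sxy/Sxx = 502.87/8967.74 = 0.056075
a = ȳ − b·x̄ = 10.56 − 0.056075·450.4 = -14.696380
Set a + b·x = 9.0: x = (9.0 − (-14.696380)) / 0.056075 = 422.580336

422.5803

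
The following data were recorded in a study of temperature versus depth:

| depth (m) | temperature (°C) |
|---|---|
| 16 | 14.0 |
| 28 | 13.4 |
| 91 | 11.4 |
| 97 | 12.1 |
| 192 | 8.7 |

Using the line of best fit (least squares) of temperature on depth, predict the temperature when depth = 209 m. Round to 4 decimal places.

8.2938

n = 5, Σx = 424, Σy = 59.6, Σxy = 4480.7, Σx² = 55594
Sxx = Σx² − (Σx)²/n = 55594 − 35955.2 = 19638.8
Sxy = Σxy − (Σx)(Σy)/n = 4480.7 − 5054.08 = -573.38
b = Sxy/Sxx = -573.38/19638.8 = -0.029196
a = ȳ − b·x̄ = 11.92 − (-0.029196)·84.8 = 14.395845
ŷ(209) = a + b·209 = 14.395845 + (-0.029196)·209 = 8.293821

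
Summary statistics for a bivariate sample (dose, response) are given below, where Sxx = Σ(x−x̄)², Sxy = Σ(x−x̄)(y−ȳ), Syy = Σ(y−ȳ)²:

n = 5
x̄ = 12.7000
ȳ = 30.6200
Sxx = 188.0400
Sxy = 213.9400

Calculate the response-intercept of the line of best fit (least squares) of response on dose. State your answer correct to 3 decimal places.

16.171

b = Sxy/Sxx = 213.94/188.04 = 1.137737
a = ȳ − b·x̄ = 30.62 − 1.137737·12.7 = 16.170745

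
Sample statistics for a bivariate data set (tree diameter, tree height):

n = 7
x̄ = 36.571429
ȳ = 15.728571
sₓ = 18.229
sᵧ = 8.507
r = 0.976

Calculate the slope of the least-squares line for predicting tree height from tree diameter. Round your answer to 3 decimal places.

0.455

b = r · sᵧ/sₓ = 0.976 · 8.507/18.229 = 0.455474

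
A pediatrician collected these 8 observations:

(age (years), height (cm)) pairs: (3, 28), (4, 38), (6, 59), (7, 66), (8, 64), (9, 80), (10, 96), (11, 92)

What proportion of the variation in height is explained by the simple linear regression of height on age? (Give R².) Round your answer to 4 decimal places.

n = 8, Σx = 58, Σy = 523, Σxy = 4256, Σx² = 476, Σy² = 38241
Sxx = Σx² − (Σx)²/n = 476 − 420.5 = 55.5
Sxy = Σxy − (Σx)(Σy)/n = 4256 − 3791.75 = 464.25
Syy = Σy² − (Σy)²/n = 38241 − 34191.125 = 4049.875
R² = Sxy²/(Sxx·Syy) = (464.25)²/(55.5·4049.875) = 0.958891

0.9589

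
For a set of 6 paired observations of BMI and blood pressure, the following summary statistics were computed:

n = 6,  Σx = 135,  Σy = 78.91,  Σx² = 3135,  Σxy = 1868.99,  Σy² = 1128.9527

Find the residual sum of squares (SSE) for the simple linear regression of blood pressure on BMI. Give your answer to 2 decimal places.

Sxx = Σx² − (Σx)²/n = 3135 − 3037.5 = 97.5
Sxy = Σxy − (Σx)(Σy)/n = 1868.99 − 1775.475 = 93.515
Syy = Σy² − (Σy)²/n = 1128.9527 − 1037.798017 = 91.154683
b = Sxy/Sxx = 93.515/97.5 = 0.959128
SSE = Syy − b·Sxy = 91.154683 − 0.959128·93.515 = 1.461809

1.46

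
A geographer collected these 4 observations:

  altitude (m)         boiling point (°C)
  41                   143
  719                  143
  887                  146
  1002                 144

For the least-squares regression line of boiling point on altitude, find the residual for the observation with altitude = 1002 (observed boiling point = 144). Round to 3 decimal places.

-0.621

n = 4, Σx = 2649, Σy = 576, Σxy = 382470, Σx² = 2309415
Sxx = Σx² − (Σx)²/n = 2309415 − 1754300.25 = 555114.75
Sxy = Σxy − (Σx)(Σy)/n = 382470 − 381456 = 1014
b = Sxy/Sxx = 1014/555114.75 = 0.001827
a = ȳ − b·x̄ = 144 − 0.001827·662.25 = 142.790301
ŷ(1002) = 142.790301 + 0.001827·1002 = 144.620604
residual = y − ŷ = 144 − 144.620604 = -0.620604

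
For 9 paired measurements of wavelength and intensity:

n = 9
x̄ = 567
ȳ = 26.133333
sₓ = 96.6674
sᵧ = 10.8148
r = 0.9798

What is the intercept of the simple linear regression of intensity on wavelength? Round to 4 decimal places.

-36.0192

b = r · sᵧ/sₓ = 0.9798 · 10.8148/96.6674 = 0.109616
a = ȳ − b·x̄ = 26.133333 − 0.109616·567 = -36.019217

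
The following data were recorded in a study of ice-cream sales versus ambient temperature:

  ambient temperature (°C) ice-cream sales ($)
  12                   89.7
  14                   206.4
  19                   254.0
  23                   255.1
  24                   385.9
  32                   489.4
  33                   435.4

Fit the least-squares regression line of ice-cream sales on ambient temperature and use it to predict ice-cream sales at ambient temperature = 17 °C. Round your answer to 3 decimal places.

n = 7, Σx = 157, Σy = 2115.9, Σxy = 53949.9, Σx² = 3919
Sxx = Σx² − (Σx)²/n = 3919 − 3521.285714 = 397.714286
Sxy = Σxy − (Σx)(Σy)/n = 53949.9 − 47456.614286 = 6493.285714
b = Sxy/Sxx = 6493.285714/397.714286 = 16.326509
a = ȳ − b·x̄ = 302.271429 − 16.326509·22.428571 = -63.908836
ŷ(17) = a + b·17 = -63.908836 + 16.326509·17 = 213.641810

213.642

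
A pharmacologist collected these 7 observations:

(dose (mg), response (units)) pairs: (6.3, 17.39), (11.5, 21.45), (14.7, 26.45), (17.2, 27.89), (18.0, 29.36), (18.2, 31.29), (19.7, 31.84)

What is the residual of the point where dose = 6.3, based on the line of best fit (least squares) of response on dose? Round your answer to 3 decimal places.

n = 7, Σx = 105.6, Σy = 185.67, Σxy = 2949.961, Σx² = 1727.2
Sxx = Σx² − (Σx)²/n = 1727.2 − 1593.051429 = 134.148571
Sxy = Σxy − (Σx)(Σy)/n = 2949.961 − 2800.964571 = 148.996429
b = Sxy/Sxx = 148.996429/134.148571 = 1.110682
a = ȳ − b·x̄ = 26.524286 − 1.110682·15.085714 = 9.768852
ŷ(6.3) = 9.768852 + 1.110682·6.3 = 16.766149
residual = y − ŷ = 17.39 − 16.766149 = 0.623851

0.624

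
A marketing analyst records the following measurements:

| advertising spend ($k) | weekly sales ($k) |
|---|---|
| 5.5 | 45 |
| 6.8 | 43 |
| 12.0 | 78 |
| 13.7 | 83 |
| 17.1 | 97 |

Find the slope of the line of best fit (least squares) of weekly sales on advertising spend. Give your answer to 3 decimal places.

4.913

n = 5, Σx = 55.1, Σy = 346, Σxy = 4271.7, Σx² = 700.59
Sxx = Σx² − (Σx)²/n = 700.59 − 607.202 = 93.388
Sxy = Σxy − (Σx)(Σy)/n = 4271.7 − 3812.92 = 458.78
b = Sxy/Sxx = 458.78/93.388 = 4.912623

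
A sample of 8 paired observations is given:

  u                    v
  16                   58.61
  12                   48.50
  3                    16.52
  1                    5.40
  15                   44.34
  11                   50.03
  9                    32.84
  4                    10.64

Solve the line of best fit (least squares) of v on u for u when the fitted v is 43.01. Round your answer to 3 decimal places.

n = 8, Σx = 71, Σy = 266.88, Σxy = 3128.27, Σx² = 853
Sxx = Σx² − (Σx)²/n = 853 − 630.125 = 222.875
Sxy = Σxy − (Σx)(Σy)/n = 3128.27 − 2368.56 = 759.71
b = Sxy/Sxx = 759.71/222.875 = 3.408682
a = ȳ − b·x̄ = 33.36 − 3.408682·8.875 = 3.107947
Set a + b·x = 43.01: x = (43.01 − 3.107947) / 3.408682 = 11.706006

11.706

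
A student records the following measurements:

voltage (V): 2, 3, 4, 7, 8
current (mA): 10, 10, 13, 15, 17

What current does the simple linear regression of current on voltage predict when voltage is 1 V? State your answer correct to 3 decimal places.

8.604

n = 5, Σx = 24, Σy = 65, Σxy = 343, Σx² = 142
Sxx = Σx² − (Σx)²/n = 142 − 115.2 = 26.8
Sxy = Σxy − (Σx)(Σy)/n = 343 − 312 = 31
b = Sxy/Sxx = 31/26.8 = 1.156716
a = ȳ − b·x̄ = 13 − 1.156716·4.8 = 7.447761
ŷ(1) = a + b·1 = 7.447761 + 1.156716·1 = 8.604478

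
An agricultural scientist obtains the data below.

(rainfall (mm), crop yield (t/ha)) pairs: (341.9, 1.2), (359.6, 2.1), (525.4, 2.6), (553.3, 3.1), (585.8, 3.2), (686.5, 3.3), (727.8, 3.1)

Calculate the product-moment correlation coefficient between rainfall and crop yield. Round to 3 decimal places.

n = 7, Σx = 3780.3, Σy = 18.6, Σxy = 10642.9, Σx² = 2172530.55, Σy² = 52.96
Sxx = Σx² − (Σx)²/n = 2172530.55 − 2041524.012857 = 131006.537143
Sxy = Σxy − (Σx)(Σy)/n = 10642.9 − 10044.797143 = 598.102857
Syy = Σy² − (Σy)²/n = 52.96 − 49.422857 = 3.537143
r = Sxy/√(Sxx·Syy) = 598.102857/√(463388.837094) = 598.102857/680.726698 = 0.878624

0.879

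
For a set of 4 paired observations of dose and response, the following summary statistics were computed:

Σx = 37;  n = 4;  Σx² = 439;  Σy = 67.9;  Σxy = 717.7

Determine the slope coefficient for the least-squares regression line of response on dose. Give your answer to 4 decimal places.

Sxx = Σx² − (Σx)²/n = 439 − 342.25 = 96.75
Sxy = Σxy − (Σx)(Σy)/n = 717.7 − 628.075 = 89.625
b = Sxy/Sxx = 89.625/96.75 = 0.926357

0.9264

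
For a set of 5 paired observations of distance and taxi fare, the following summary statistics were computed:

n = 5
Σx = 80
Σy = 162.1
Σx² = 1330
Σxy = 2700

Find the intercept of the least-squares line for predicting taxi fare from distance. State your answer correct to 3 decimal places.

Sxx = Σx² − (Σx)²/n = 1330 − 1280 = 50
Sxy = Σxy − (Σx)(Σy)/n = 2700 − 2593.6 = 106.4
b = Sxy/Sxx = 106.4/50 = 2.128
a = ȳ − b·x̄ = 32.42 − 2.128·16 = -1.628

-1.628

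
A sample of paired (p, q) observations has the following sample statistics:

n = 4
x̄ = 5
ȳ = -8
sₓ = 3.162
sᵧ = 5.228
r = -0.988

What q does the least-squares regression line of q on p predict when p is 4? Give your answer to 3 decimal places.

-6.366

b = r · sᵧ/sₓ = -0.988 · 5.228/3.162 = -1.633543
a = ȳ − b·x̄ = -8 − (-1.633543)·5 = 0.167717
ŷ(4) = a + b·4 = 0.167717 + (-1.633543)·4 = -6.366457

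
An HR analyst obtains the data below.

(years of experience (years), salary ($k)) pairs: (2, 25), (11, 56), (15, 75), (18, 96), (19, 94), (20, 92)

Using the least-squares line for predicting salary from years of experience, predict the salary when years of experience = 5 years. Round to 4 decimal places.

35.6715

n = 6, Σx = 85, Σy = 438, Σxy = 7145, Σx² = 1435
Sxx = Σx² − (Σx)²/n = 1435 − 1204.166667 = 230.833333
Sxy = Σxy − (Σx)(Σy)/n = 7145 − 6205 = 940
b = Sxy/Sxx = 940/230.833333 = 4.072202
a = ȳ − b·x̄ = 73 − 4.072202·14.166667 = 15.310469
ŷ(5) = a + b·5 = 15.310469 + 4.072202·5 = 35.671480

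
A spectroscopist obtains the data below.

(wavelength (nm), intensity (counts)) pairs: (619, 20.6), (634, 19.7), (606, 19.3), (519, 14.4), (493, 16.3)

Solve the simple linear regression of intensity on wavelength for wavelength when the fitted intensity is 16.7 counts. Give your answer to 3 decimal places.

537.169

n = 5, Σx = 2871, Σy = 90.3, Σxy = 52446.5, Σx² = 1664763
Sxx = Σx² − (Σx)²/n = 1664763 − 1648528.2 = 16234.8
Sxy = Σxy − (Σx)(Σy)/n = 52446.5 − 51850.26 = 596.24
b = Sxy/Sxx = 596.24/16234.8 = 0.036726
a = ȳ − b·x̄ = 18.06 − 0.036726·574.2 = -3.028095
Set a + b·x = 16.7: x = (16.7 − (-3.028095)) / 0.036726 = 537.169059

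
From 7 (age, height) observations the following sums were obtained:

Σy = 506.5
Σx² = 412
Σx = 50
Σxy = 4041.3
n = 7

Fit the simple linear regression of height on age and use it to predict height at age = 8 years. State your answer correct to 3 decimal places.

Sxx = Σx² − (Σx)²/n = 412 − 357.142857 = 54.857143
Sxy = Σxy − (Σx)(Σy)/n = 4041.3 − 3617.857143 = 423.442857
b = Sxy/Sxx = 423.442857/54.857143 = 7.719010
a = ȳ − b·x̄ = 72.357143 − 7.719010·7.142857 = 17.221354
ŷ(8) = a + b·8 = 17.221354 + 7.719010·8 = 78.973438

78.973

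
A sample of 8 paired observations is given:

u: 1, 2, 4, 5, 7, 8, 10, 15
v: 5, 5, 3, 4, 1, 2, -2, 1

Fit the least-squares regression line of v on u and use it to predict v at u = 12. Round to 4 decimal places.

0.1712

n = 8, Σx = 52, Σy = 19, Σxy = 65, Σx² = 484
Sxx = Σx² − (Σx)²/n = 484 − 338 = 146
Sxy = Σxy − (Σx)(Σy)/n = 65 − 123.5 = -58.5
b = Sxy/Sxx = -58.5/146 = -0.400685
a = ȳ − b·x̄ = 2.375 − (-0.400685)·6.5 = 4.979452
ŷ(12) = a + b·12 = 4.979452 + (-0.400685)·12 = 0.171233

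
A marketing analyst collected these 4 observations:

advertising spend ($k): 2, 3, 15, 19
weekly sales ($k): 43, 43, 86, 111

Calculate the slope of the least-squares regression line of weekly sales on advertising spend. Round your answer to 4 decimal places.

3.9074

n = 4, Σx = 39, Σy = 283, Σxy = 3614, Σx² = 599
Sxx = Σx² − (Σx)²/n = 599 − 380.25 = 218.75
Sxy = Σxy − (Σx)(Σy)/n = 3614 − 2759.25 = 854.75
b = Sxy/Sxx = 854.75/218.75 = 3.907429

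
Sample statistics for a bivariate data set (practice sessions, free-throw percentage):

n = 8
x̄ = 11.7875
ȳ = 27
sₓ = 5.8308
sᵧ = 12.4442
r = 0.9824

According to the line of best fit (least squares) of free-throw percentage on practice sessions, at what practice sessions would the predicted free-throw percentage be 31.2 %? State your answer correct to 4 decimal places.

b = r · sᵧ/sₓ = 0.9824 · 12.4442/5.8308 = 2.096656
a = ȳ − b·x̄ = 27 − 2.096656·11.7875 = 2.285667
Set a + b·x = 31.2: x = (31.2 − 2.285667) / 2.096656 = 13.790690

13.7907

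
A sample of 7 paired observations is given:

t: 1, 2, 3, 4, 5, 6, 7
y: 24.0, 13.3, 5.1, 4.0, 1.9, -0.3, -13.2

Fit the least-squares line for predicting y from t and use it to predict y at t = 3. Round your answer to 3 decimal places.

10.043

n = 7, Σx = 28, Σy = 34.8, Σxy = -2.8, Σx² = 140
Sxx = Σx² − (Σx)²/n = 140 − 112 = 28
Sxy = Σxy − (Σx)(Σy)/n = -2.8 − 139.2 = -142
b = Sxy/Sxx = -142/28 = -5.071429
a = ȳ − b·x̄ = 4.971429 − (-5.071429)·4 = 25.257143
ŷ(3) = a + b·3 = 25.257143 + (-5.071429)·3 = 10.042857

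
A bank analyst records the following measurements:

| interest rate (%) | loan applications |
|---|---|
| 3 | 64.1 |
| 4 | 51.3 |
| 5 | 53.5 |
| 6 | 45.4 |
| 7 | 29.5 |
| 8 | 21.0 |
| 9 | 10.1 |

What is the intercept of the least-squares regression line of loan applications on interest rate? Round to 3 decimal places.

n = 7, Σx = 42, Σy = 274.9, Σxy = 1402.8, Σx² = 280
Sxx = Σx² − (Σx)²/n = 280 − 252 = 28
Sxy = Σxy − (Σx)(Σy)/n = 1402.8 − 1649.4 = -246.6
b = Sxy/Sxx = -246.6/28 = -8.807143
a = ȳ − b·x̄ = 39.271429 − (-8.807143)·6 = 92.114286

92.114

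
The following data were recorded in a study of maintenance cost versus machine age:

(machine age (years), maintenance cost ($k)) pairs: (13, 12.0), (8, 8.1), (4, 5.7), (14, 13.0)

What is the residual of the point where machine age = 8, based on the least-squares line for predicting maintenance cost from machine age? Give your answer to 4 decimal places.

n = 4, Σx = 39, Σy = 38.8, Σxy = 425.6, Σx² = 445
Sxx = Σx² − (Σx)²/n = 445 − 380.25 = 64.75
Sxy = Σxy − (Σx)(Σy)/n = 425.6 − 378.3 = 47.3
b = Sxy/Sxx = 47.3/64.75 = 0.730502
a = ȳ − b·x̄ = 9.7 − 0.730502·9.75 = 2.577606
ŷ(8) = 2.577606 + 0.730502·8 = 8.421622
residual = y − ŷ = 8.1 − 8.421622 = -0.321622

-0.3216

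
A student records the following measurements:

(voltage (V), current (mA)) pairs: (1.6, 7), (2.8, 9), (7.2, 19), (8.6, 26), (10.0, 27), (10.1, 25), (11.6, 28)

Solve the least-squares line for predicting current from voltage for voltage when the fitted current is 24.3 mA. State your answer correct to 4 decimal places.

n = 7, Σx = 51.9, Σy = 141, Σxy = 1244.1, Σx² = 472.77
Sxx = Σx² − (Σx)²/n = 472.77 − 384.801429 = 87.968571
Sxy = Σxy − (Σx)(Σy)/n = 1244.1 − 1045.414286 = 198.685714
b = Sxy/Sxx = 198.685714/87.968571 = 2.258599
a = ȳ − b·x̄ = 20.142857 − 2.258599·7.414286 = 3.396960
Set a + b·x = 24.3: x = (24.3 − 3.396960) / 2.258599 = 9.254871

9.2549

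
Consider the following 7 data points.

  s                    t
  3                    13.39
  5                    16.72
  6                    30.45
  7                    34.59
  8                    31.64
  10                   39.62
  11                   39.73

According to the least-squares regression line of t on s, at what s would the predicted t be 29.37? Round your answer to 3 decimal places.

n = 7, Σx = 50, Σy = 206.14, Σxy = 1634.95, Σx² = 404
Sxx = Σx² − (Σx)²/n = 404 − 357.142857 = 46.857143
Sxy = Σxy − (Σx)(Σy)/n = 1634.95 − 1472.428571 = 162.521429
b = Sxy/Sxx = 162.521429/46.857143 = 3.468445
a = ȳ − b·x̄ = 29.448571 − 3.468445·7.142857 = 4.673963
Set a + b·x = 29.37: x = (29.37 − 4.673963) / 3.468445 = 7.120204

7.120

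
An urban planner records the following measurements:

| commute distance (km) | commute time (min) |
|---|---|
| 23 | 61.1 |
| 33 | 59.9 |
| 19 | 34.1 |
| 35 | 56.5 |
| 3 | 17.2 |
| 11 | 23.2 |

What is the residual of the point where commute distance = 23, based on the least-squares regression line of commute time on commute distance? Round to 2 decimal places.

15.75

n = 6, Σx = 124, Σy = 252, Σxy = 6314.2, Σx² = 3334
Sxx = Σx² − (Σx)²/n = 3334 − 2562.666667 = 771.333333
Sxy = Σxy − (Σx)(Σy)/n = 6314.2 − 5208 = 1106.2
b = Sxy/Sxx = 1106.2/771.333333 = 1.434140
a = ȳ − b·x̄ = 42 − 1.434140·20.666667 = 12.361106
ŷ(23) = 12.361106 + 1.434140·23 = 45.346327
residual = y − ŷ = 61.1 − 45.346327 = 15.753673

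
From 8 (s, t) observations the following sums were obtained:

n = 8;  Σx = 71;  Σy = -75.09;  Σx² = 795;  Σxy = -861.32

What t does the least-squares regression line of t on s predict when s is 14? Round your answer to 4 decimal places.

Sxx = Σx² − (Σx)²/n = 795 − 630.125 = 164.875
Sxy = Σxy − (Σx)(Σy)/n = -861.32 − (-666.42375) = -194.89625
b = Sxy/Sxx = -194.89625/164.875 = -1.182085
a = ȳ − b·x̄ = -9.38625 − (-1.182085)·8.875 = 1.104754
ŷ(14) = a + b·14 = 1.104754 + (-1.182085)·14 = -15.444435

-15.4444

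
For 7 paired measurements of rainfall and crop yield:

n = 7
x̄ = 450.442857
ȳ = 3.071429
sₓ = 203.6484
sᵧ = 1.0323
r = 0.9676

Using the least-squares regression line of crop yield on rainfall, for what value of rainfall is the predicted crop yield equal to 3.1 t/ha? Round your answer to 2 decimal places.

b = r · sᵧ/sₓ = 0.9676 · 1.0323/203.6484 = 0.004905
a = ȳ − b·x̄ = 3.071429 − 0.004905·450.442857 = 0.862100
Set a + b·x = 3.1: x = (3.1 − 0.862100) / 0.004905 = 456.267974

456.27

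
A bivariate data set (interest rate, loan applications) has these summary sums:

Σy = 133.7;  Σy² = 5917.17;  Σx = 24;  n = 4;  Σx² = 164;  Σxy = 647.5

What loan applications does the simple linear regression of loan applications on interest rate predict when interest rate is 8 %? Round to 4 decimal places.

17.9550

Sxx = Σx² − (Σx)²/n = 164 − 144 = 20
Sxy = Σxy − (Σx)(Σy)/n = 647.5 − 802.2 = -154.7
b = Sxy/Sxx = -154.7/20 = -7.735
a = ȳ − b·x̄ = 33.425 − (-7.735)·6 = 79.835
ŷ(8) = a + b·8 = 79.835 + (-7.735)·8 = 17.955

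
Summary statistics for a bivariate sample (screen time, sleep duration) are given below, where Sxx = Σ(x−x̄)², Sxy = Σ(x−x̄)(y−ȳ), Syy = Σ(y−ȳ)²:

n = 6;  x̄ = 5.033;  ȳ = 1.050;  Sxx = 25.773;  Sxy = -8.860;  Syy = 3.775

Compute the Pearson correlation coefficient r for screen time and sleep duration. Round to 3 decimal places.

r = Sxy/√(Sxx·Syy) = -8.86/√(97.293075) = -8.86/9.863725 = -0.898241

-0.898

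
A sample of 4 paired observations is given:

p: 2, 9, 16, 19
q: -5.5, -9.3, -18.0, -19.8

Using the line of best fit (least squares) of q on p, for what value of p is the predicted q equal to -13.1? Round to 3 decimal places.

n = 4, Σx = 46, Σy = -52.6, Σxy = -758.9, Σx² = 702
Sxx = Σx² − (Σx)²/n = 702 − 529 = 173
Sxy = Σxy − (Σx)(Σy)/n = -758.9 − (-604.9) = -154
b = Sxy/Sxx = -154/173 = -0.890173
a = ȳ − b·x̄ = -13.15 − (-0.890173)·11.5 = -2.913006
Set a + b·x = -13.1: x = (-13.1 − (-2.913006)) / (-0.890173) = 11.443831

11.444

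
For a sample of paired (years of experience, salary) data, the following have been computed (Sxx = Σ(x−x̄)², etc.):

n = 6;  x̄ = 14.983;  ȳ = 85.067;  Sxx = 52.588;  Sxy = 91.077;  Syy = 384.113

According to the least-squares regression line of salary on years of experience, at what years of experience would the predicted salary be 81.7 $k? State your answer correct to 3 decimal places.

b = Sxy/Sxx = 91.077/52.588 = 1.731897
a = ȳ − b·x̄ = 85.067 − 1.731897·14.983 = 59.117987
Set a + b·x = 81.7: x = (81.7 − 59.117987) / 1.731897 = 13.038889

13.039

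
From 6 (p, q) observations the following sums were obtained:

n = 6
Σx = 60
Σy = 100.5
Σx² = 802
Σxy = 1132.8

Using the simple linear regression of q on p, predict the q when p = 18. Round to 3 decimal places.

21.811

Sxx = Σx² − (Σx)²/n = 802 − 600 = 202
Sxy = Σxy − (Σx)(Σy)/n = 1132.8 − 1005 = 127.8
b = Sxy/Sxx = 127.8/202 = 0.632673
a = ȳ − b·x̄ = 16.75 − 0.632673·10 = 10.423267
ŷ(18) = a + b·18 = 10.423267 + 0.632673·18 = 21.811386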